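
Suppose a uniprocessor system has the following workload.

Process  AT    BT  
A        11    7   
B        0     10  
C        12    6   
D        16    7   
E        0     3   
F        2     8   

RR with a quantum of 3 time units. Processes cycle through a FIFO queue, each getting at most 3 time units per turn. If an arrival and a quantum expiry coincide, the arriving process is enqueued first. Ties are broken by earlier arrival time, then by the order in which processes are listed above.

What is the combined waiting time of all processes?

102

Timeline: | B 0-3 | E 3-6 | F 6-9 | B 9-12 | F 12-15 | A 15-18 | C 18-21 | B 21-24 | F 24-26 | D 26-29 | A 29-32 | C 32-35 | B 35-36 | D 36-39 | A 39-40 | D 40-41 |
Completion: A=40  B=36  C=35  D=41  E=6  F=26
Turnaround (C−A): A=29  B=36  C=23  D=25  E=6  F=24
Waiting = turnaround − burst: A=22, B=26, C=17, D=18, E=3, F=16
Total waiting = 22 + 26 + 17 + 18 + 3 + 16 = 102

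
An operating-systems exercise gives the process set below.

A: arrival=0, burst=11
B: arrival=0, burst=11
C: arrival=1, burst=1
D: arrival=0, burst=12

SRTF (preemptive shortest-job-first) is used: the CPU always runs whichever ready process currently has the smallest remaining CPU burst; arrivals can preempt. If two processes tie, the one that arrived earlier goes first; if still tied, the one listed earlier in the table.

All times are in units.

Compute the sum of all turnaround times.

71

Gantt: | A 0-1 | C 1-2 | A 2-12 | B 12-23 | D 23-35 |
Completion: A=12  B=23  C=2  D=35
Turnaround (C−A): A=12  B=23  C=1  D=35
Turnaround = completion − arrival: A=12, B=23, C=1, D=35
Total turnaround = 12 + 23 + 1 + 35 = 71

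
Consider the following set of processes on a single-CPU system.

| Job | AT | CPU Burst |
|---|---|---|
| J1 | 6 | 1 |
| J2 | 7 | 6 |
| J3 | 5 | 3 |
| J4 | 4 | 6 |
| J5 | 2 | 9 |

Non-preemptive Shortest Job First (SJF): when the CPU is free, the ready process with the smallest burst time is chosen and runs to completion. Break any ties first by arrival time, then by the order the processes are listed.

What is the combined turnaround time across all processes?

62

Timeline: | idle 0-2 | J5 2-11 | J1 11-12 | J3 12-15 | J4 15-21 | J2 21-27 |
Completion: J1=12  J2=27  J3=15  J4=21  J5=11
Turnaround = completion − arrival: J1=6, J2=20, J3=10, J4=17, J5=9
Total turnaround = 6 + 20 + 10 + 17 + 9 = 62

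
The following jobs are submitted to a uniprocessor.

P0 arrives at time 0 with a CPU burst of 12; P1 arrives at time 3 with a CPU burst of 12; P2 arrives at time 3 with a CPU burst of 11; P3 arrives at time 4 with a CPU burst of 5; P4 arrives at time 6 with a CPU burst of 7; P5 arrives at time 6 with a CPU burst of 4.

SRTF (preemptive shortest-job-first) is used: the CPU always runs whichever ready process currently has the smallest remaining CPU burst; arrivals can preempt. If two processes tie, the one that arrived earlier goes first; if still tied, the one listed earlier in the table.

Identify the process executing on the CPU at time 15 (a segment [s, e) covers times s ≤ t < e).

Timeline: | P0 0-4 | P3 4-9 | P5 9-13 | P4 13-20 | P0 20-28 | P2 28-39 | P1 39-51 |
Completion: P0=28  P1=51  P2=39  P3=9  P4=20  P5=13
Turnaround (C−A): P0=28  P1=48  P2=36  P3=5  P4=14  P5=7

P4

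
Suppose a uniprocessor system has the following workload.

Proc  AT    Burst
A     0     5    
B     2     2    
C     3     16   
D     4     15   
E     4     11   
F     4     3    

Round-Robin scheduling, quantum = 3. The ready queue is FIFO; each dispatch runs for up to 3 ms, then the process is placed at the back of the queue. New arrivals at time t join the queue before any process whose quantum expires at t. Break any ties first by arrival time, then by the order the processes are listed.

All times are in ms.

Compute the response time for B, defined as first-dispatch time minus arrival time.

Timeline: | A 0-3 | B 3-5 | C 5-8 | A 8-10 | D 10-13 | E 13-16 | F 16-19 | C 19-22 | D 22-25 | E 25-28 | C 28-31 | D 31-34 | E 34-37 | C 37-40 | D 40-43 | E 43-45 | C 45-48 | D 48-51 | C 51-52 |
Completion: A=10  B=5  C=52  D=51  E=45  F=19
Turnaround (C−A): A=10  B=3  C=49  D=47  E=41  F=15
Response(B) = first start − arrival = 3 − 2 = 1

1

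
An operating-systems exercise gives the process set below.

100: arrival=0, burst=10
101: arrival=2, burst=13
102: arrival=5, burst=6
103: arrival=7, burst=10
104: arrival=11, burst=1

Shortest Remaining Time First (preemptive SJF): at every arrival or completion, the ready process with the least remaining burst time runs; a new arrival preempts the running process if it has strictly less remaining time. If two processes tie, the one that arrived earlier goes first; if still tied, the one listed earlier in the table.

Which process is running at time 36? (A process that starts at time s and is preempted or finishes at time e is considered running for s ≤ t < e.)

Timeline: | 100 0-10 | 102 10-11 | 104 11-12 | 102 12-17 | 103 17-27 | 101 27-40 |
Completion: 100=10  101=40  102=17  103=27  104=12
Turnaround (C−A): 100=10  101=38  102=12  103=20  104=1

101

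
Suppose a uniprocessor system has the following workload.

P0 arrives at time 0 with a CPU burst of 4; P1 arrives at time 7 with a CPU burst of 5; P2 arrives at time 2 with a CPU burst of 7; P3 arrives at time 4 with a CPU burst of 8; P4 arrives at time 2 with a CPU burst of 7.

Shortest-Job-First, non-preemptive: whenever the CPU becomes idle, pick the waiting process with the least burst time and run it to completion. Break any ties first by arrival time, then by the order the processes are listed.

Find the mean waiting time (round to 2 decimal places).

Timeline: | P0 0-4 | P2 4-11 | P1 11-16 | P4 16-23 | P3 23-31 |
Completion: P0=4  P1=16  P2=11  P3=31  P4=23
Turnaround (C−A): P0=4  P1=9  P2=9  P3=27  P4=21
Waiting times: P0=0, P1=4, P2=2, P3=19, P4=14
Average waiting = (0+4+2+19+14) / 5 = 39/5 = 7.80

7.80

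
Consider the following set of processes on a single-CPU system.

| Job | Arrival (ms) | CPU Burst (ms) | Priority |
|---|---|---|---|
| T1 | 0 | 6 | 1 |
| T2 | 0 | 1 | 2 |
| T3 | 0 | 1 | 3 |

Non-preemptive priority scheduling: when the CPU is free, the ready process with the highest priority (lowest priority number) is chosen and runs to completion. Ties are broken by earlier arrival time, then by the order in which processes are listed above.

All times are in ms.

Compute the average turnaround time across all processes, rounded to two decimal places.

7.00

Gantt: | T1 0-6 | T2 6-7 | T3 7-8 |
Completion: T1=6  T2=7  T3=8
Turnaround (C−A): T1=6  T2=7  T3=8
Turnaround times: T1=6, T2=7, T3=8
Average turnaround = (6+7+8) / 3 = 21/3 = 7.00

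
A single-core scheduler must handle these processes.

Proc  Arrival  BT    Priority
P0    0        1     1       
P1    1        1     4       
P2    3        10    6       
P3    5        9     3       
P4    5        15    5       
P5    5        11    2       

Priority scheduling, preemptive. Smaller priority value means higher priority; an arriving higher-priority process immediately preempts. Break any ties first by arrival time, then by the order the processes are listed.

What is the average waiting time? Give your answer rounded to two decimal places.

11.00

Timeline: | P0 0-1 | P1 1-2 | idle 2-3 | P2 3-5 | P5 5-16 | P3 16-25 | P4 25-40 | P2 40-48 |
Completion: P0=1  P1=2  P2=48  P3=25  P4=40  P5=16
Waiting times: P0=0, P1=0, P2=35, P3=11, P4=20, P5=0
Average waiting = (0+0+35+11+20+0) / 6 = 66/6 = 11.00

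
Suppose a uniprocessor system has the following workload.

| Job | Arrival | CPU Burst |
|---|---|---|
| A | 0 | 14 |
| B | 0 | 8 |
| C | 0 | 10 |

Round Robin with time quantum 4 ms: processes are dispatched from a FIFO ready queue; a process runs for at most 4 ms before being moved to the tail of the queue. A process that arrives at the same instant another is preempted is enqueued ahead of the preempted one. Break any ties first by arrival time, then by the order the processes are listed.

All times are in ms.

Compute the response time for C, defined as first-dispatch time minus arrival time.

8

Timeline: | A 0-4 | B 4-8 | C 8-12 | A 12-16 | B 16-20 | C 20-24 | A 24-28 | C 28-30 | A 30-32 |
Completion: A=32  B=20  C=30
Response(C) = first start − arrival = 8 − 0 = 8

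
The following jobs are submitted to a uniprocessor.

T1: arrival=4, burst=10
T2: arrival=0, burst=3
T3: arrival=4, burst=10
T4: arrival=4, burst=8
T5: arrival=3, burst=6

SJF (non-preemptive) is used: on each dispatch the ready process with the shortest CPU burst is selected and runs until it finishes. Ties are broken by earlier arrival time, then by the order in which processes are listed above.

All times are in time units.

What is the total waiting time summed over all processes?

41

Timeline: | T2 0-3 | T5 3-9 | T4 9-17 | T1 17-27 | T3 27-37 |
Completion: T1=27  T2=3  T3=37  T4=17  T5=9
Turnaround (C−A): T1=23  T2=3  T3=33  T4=13  T5=6
Waiting = turnaround − burst: T1=13, T2=0, T3=23, T4=5, T5=0
Total waiting = 13 + 0 + 23 + 5 + 0 = 41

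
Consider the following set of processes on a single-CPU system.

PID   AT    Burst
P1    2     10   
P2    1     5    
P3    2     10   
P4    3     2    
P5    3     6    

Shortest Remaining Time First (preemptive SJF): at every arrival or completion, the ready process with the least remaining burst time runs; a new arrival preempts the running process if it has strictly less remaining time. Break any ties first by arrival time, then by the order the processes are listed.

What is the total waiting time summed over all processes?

41

Timeline: | idle 0-1 | P2 1-3 | P4 3-5 | P2 5-8 | P5 8-14 | P1 14-24 | P3 24-34 |
Completion: P1=24  P2=8  P3=34  P4=5  P5=14
Turnaround (C−A): P1=22  P2=7  P3=32  P4=2  P5=11
Waiting = turnaround − burst: P1=12, P2=2, P3=22, P4=0, P5=5
Total waiting = 12 + 2 + 22 + 0 + 5 = 41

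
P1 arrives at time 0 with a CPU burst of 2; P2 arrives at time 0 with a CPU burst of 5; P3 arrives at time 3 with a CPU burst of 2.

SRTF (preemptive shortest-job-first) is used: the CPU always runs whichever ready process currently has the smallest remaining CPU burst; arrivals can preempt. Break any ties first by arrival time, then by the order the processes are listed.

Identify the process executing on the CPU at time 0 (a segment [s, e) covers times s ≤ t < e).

P1

Gantt: | P1 0-2 | P2 2-3 | P3 3-5 | P2 5-9 |
Completion: P1=2  P2=9  P3=5
Turnaround (C−A): P1=2  P2=9  P3=2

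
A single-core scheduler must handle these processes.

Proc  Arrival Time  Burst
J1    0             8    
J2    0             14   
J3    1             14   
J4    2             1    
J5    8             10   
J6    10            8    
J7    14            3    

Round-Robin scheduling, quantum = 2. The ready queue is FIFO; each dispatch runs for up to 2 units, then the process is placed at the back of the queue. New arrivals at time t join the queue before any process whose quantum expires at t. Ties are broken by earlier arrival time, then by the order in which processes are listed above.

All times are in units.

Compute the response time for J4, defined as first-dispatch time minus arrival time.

4

Gantt: | J1 0-2 | J2 2-4 | J3 4-6 | J4 6-7 | J1 7-9 | J2 9-11 | J3 11-13 | J5 13-15 | J1 15-17 | J6 17-19 | J2 19-21 | J3 21-23 | J7 23-25 | J5 25-27 | J1 27-29 | J6 29-31 | J2 31-33 | J3 33-35 | J7 35-36 | J5 36-38 | J6 38-40 | J2 40-42 | J3 42-44 | J5 44-46 | J6 46-48 | J2 48-50 | J3 50-52 | J5 52-54 | J2 54-56 | J3 56-58 |
Completion: J1=29  J2=56  J3=58  J4=7  J5=54  J6=48  J7=36
Turnaround (C−A): J1=29  J2=56  J3=57  J4=5  J5=46  J6=38  J7=22
Response(J4) = first start − arrival = 6 − 2 = 4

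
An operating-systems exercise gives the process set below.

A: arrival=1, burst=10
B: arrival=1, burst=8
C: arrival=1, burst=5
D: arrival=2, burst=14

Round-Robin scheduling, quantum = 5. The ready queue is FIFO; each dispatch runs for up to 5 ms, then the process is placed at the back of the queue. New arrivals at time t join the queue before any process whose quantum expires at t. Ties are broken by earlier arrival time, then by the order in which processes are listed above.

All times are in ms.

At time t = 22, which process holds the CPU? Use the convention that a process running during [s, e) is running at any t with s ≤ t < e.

Schedule: | idle 0-1 | A 1-6 | B 6-11 | C 11-16 | D 16-21 | A 21-26 | B 26-29 | D 29-38 |
Completion: A=26  B=29  C=16  D=38

A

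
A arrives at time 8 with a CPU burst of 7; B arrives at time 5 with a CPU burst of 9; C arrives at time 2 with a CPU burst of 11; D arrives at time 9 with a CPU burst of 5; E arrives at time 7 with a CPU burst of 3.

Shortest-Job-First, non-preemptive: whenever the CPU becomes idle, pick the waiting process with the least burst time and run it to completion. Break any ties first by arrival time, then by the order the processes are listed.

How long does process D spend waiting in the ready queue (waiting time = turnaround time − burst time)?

7

Schedule: | idle 0-2 | C 2-13 | E 13-16 | D 16-21 | A 21-28 | B 28-37 |
Completion: A=28  B=37  C=13  D=21  E=16
Waiting(D) = turnaround − burst = 12 − 5 = 7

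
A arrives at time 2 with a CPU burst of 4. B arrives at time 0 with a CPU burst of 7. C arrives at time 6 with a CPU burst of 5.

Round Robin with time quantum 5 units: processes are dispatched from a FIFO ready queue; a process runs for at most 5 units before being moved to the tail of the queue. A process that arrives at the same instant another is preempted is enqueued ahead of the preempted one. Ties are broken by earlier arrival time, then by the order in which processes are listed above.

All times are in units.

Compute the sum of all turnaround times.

28

Schedule: | B 0-5 | A 5-9 | B 9-11 | C 11-16 |
Completion: A=9  B=11  C=16
Turnaround (C−A): A=7  B=11  C=10
Turnaround = completion − arrival: A=7, B=11, C=10
Total turnaround = 7 + 11 + 10 = 28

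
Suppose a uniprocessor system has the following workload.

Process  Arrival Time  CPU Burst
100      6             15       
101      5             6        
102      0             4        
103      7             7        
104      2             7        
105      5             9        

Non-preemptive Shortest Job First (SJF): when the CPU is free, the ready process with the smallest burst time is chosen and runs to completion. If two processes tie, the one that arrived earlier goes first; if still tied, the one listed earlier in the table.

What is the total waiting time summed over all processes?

64

Timeline: | 102 0-4 | 104 4-11 | 101 11-17 | 103 17-24 | 105 24-33 | 100 33-48 |
Completion: 100=48  101=17  102=4  103=24  104=11  105=33
Turnaround (C−A): 100=42  101=12  102=4  103=17  104=9  105=28
Waiting = turnaround − burst: 100=27, 101=6, 102=0, 103=10, 104=2, 105=19
Total waiting = 27 + 6 + 0 + 10 + 2 + 19 = 64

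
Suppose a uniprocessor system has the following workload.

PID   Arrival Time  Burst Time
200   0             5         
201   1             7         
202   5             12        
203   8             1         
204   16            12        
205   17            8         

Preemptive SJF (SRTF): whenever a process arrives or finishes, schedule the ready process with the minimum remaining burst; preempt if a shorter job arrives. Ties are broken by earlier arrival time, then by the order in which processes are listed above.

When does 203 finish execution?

9

Timeline: | 200 0-5 | 201 5-8 | 203 8-9 | 201 9-13 | 202 13-25 | 205 25-33 | 204 33-45 |
Completion: 200=5  201=13  202=25  203=9  204=45  205=33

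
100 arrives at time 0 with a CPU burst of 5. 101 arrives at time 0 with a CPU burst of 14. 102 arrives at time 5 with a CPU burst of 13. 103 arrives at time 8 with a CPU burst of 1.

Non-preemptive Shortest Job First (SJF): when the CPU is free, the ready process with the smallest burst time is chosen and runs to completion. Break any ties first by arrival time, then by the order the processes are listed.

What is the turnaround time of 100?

Gantt: | 100 0-5 | 102 5-18 | 103 18-19 | 101 19-33 |
Completion: 100=5  101=33  102=18  103=19
Turnaround (C−A): 100=5  101=33  102=13  103=11
Turnaround(100) = completion − arrival = 5 − 0 = 5

5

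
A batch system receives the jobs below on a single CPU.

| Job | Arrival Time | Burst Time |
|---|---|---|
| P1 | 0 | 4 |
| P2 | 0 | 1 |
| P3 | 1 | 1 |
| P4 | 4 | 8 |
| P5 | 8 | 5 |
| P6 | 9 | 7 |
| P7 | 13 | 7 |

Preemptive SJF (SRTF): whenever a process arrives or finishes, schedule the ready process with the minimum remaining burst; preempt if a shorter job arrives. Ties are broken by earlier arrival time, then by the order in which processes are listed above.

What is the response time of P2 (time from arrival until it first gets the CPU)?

0

Schedule: | P2 0-1 | P3 1-2 | P1 2-6 | P4 6-8 | P5 8-13 | P4 13-19 | P6 19-26 | P7 26-33 |
Completion: P1=6  P2=1  P3=2  P4=19  P5=13  P6=26  P7=33
Turnaround (C−A): P1=6  P2=1  P3=1  P4=15  P5=5  P6=17  P7=20
Response(P2) = first start − arrival = 0 − 0 = 0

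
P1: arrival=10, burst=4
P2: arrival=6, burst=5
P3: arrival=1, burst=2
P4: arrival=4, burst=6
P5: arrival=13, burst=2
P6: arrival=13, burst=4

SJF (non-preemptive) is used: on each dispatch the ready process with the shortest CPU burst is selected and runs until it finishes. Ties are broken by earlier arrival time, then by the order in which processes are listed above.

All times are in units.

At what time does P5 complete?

16

Timeline: | idle 0-1 | P3 1-3 | idle 3-4 | P4 4-10 | P1 10-14 | P5 14-16 | P6 16-20 | P2 20-25 |
Completion: P1=14  P2=25  P3=3  P4=10  P5=16  P6=20
Turnaround (C−A): P1=4  P2=19  P3=2  P4=6  P5=3  P6=7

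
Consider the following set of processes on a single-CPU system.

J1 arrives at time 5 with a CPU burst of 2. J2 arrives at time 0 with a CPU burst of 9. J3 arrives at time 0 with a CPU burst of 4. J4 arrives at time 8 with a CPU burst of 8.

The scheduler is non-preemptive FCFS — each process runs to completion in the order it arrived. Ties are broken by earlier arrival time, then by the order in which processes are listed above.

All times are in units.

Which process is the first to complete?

Gantt: | J2 0-9 | J3 9-13 | J1 13-15 | J4 15-23 |
Completion: J1=15  J2=9  J3=13  J4=23
Finish order: J2 → J3 → J1 → J4

J2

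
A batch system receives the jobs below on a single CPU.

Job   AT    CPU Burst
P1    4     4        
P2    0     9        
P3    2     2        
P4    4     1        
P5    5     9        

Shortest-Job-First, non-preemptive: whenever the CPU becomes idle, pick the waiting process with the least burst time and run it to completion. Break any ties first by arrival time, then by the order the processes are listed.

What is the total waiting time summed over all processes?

32

Timeline: | P2 0-9 | P4 9-10 | P3 10-12 | P1 12-16 | P5 16-25 |
Completion: P1=16  P2=9  P3=12  P4=10  P5=25
Turnaround (C−A): P1=12  P2=9  P3=10  P4=6  P5=20
Waiting = turnaround − burst: P1=8, P2=0, P3=8, P4=5, P5=11
Total waiting = 8 + 0 + 8 + 5 + 11 = 32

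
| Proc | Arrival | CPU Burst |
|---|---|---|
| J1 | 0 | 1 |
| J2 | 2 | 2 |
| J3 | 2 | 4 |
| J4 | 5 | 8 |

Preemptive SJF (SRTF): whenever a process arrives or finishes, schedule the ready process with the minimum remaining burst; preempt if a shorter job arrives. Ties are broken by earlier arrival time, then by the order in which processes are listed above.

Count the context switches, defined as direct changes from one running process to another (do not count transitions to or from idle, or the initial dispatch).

Gantt: | J1 0-1 | idle 1-2 | J2 2-4 | J3 4-8 | J4 8-16 |
Completion: J1=1  J2=4  J3=8  J4=16
Turnaround (C−A): J1=1  J2=2  J3=6  J4=11

2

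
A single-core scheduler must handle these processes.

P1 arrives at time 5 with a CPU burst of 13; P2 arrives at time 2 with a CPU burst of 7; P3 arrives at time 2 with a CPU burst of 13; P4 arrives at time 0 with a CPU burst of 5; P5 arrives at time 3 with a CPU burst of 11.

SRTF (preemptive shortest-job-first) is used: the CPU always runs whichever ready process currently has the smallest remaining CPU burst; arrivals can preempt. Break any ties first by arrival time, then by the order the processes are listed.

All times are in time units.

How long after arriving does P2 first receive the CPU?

3

Schedule: | P4 0-5 | P2 5-12 | P5 12-23 | P3 23-36 | P1 36-49 |
Completion: P1=49  P2=12  P3=36  P4=5  P5=23
Turnaround (C−A): P1=44  P2=10  P3=34  P4=5  P5=20
Response(P2) = first start − arrival = 5 − 2 = 3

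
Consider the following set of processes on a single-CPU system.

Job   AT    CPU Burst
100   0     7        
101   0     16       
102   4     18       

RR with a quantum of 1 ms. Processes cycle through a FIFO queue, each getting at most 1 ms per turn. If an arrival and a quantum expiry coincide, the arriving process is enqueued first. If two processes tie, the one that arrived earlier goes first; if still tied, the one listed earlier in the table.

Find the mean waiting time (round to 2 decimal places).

Schedule: | 100 0-1 | 101 1-2 | 100 2-3 | 101 3-4 | 100 4-5 | 102 5-6 | 101 6-7 | 100 7-8 | 102 8-9 | 101 9-10 | 100 10-11 | 102 11-12 | 101 12-13 | 100 13-14 | 102 14-15 | 101 15-16 | 100 16-17 | 102 17-18 | 101 18-19 | 102 19-20 | 101 20-21 | 102 21-22 | 101 22-23 | 102 23-24 | 101 24-25 | 102 25-26 | 101 26-27 | 102 27-28 | 101 28-29 | 102 29-30 | 101 30-31 | 102 31-32 | 101 32-33 | 102 33-34 | 101 34-35 | 102 35-36 | 101 36-37 | 102 37-41 |
Completion: 100=17  101=37  102=41
Turnaround (C−A): 100=17  101=37  102=37
Waiting times: 100=10, 101=21, 102=19
Average waiting = (10+21+19) / 3 = 50/3 = 16.67

16.67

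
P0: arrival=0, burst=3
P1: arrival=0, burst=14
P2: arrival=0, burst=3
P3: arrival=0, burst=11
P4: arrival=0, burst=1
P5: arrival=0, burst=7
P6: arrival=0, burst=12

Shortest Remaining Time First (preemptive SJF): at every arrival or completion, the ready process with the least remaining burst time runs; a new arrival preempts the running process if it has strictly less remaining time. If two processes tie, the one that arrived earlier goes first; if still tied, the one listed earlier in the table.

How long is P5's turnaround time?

Gantt: | P4 0-1 | P0 1-4 | P2 4-7 | P5 7-14 | P3 14-25 | P6 25-37 | P1 37-51 |
Completion: P0=4  P1=51  P2=7  P3=25  P4=1  P5=14  P6=37
Turnaround(P5) = completion − arrival = 14 − 0 = 14

14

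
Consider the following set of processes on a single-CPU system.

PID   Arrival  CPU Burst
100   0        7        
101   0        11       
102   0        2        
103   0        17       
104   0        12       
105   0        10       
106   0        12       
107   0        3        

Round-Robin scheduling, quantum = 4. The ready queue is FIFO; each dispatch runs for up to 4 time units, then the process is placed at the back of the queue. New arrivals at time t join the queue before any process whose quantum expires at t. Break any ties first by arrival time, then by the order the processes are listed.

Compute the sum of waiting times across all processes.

323

Gantt: | 100 0-4 | 101 4-8 | 102 8-10 | 103 10-14 | 104 14-18 | 105 18-22 | 106 22-26 | 107 26-29 | 100 29-32 | 101 32-36 | 103 36-40 | 104 40-44 | 105 44-48 | 106 48-52 | 101 52-55 | 103 55-59 | 104 59-63 | 105 63-65 | 106 65-69 | 103 69-74 |
Completion: 100=32  101=55  102=10  103=74  104=63  105=65  106=69  107=29
Waiting = turnaround − burst: 100=25, 101=44, 102=8, 103=57, 104=51, 105=55, 106=57, 107=26
Total waiting = 25 + 44 + 8 + 57 + 51 + 55 + 57 + 26 = 323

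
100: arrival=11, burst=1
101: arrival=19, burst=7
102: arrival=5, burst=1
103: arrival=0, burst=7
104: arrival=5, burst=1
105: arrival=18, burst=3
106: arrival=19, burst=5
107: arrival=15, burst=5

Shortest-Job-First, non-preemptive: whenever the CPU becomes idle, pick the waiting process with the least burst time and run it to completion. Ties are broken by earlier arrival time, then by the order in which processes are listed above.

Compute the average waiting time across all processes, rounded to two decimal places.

Timeline: | 103 0-7 | 102 7-8 | 104 8-9 | idle 9-11 | 100 11-12 | idle 12-15 | 107 15-20 | 105 20-23 | 106 23-28 | 101 28-35 |
Completion: 100=12  101=35  102=8  103=7  104=9  105=23  106=28  107=20
Waiting times: 100=0, 101=9, 102=2, 103=0, 104=3, 105=2, 106=4, 107=0
Average waiting = (0+9+2+0+3+2+4+0) / 8 = 20/8 = 2.50

2.50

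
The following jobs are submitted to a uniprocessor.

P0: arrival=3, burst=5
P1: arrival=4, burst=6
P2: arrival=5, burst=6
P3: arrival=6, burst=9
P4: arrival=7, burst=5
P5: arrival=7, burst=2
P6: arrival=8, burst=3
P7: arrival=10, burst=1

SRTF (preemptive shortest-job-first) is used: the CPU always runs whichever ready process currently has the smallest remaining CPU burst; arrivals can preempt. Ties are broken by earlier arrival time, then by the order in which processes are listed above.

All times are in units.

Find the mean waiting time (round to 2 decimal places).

Timeline: | idle 0-3 | P0 3-8 | P5 8-10 | P7 10-11 | P6 11-14 | P4 14-19 | P1 19-25 | P2 25-31 | P3 31-40 |
Completion: P0=8  P1=25  P2=31  P3=40  P4=19  P5=10  P6=14  P7=11
Turnaround (C−A): P0=5  P1=21  P2=26  P3=34  P4=12  P5=3  P6=6  P7=1
Waiting times: P0=0, P1=15, P2=20, P3=25, P4=7, P5=1, P6=3, P7=0
Average waiting = (0+15+20+25+7+1+3+0) / 8 = 71/8 = 8.88

8.88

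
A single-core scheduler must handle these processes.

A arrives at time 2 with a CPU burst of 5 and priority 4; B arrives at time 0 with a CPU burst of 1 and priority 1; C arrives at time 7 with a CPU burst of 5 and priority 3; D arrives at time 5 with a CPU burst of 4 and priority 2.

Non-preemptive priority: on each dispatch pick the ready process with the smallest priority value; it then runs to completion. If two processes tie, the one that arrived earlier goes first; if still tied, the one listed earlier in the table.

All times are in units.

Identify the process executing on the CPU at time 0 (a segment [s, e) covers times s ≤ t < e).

Gantt: | B 0-1 | idle 1-2 | A 2-7 | D 7-11 | C 11-16 |
Completion: A=7  B=1  C=16  D=11

B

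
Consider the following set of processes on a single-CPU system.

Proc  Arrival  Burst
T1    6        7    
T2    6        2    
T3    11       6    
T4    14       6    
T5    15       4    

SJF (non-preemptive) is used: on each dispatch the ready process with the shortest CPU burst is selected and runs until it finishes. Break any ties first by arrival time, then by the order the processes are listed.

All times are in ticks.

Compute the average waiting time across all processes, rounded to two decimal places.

Gantt: | idle 0-6 | T2 6-8 | T1 8-15 | T5 15-19 | T3 19-25 | T4 25-31 |
Completion: T1=15  T2=8  T3=25  T4=31  T5=19
Waiting times: T1=2, T2=0, T3=8, T4=11, T5=0
Average waiting = (2+0+8+11+0) / 5 = 21/5 = 4.20

4.20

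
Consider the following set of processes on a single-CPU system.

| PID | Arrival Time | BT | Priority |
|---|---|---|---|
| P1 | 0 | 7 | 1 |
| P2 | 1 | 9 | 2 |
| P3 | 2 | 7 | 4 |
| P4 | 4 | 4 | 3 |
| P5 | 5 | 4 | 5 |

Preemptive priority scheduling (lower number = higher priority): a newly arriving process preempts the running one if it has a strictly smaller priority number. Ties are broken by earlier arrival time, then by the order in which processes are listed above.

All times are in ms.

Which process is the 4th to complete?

P3

Gantt: | P1 0-7 | P2 7-16 | P4 16-20 | P3 20-27 | P5 27-31 |
Completion: P1=7  P2=16  P3=27  P4=20  P5=31
Turnaround (C−A): P1=7  P2=15  P3=25  P4=16  P5=26
Finish order: P1 → P2 → P4 → P3 → P5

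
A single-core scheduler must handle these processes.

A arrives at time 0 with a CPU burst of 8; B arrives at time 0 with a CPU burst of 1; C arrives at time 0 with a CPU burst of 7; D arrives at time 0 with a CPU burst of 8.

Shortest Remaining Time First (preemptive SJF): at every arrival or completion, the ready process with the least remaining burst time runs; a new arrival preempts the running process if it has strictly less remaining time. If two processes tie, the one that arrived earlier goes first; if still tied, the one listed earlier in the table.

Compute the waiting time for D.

Schedule: | B 0-1 | C 1-8 | A 8-16 | D 16-24 |
Completion: A=16  B=1  C=8  D=24
Waiting(D) = turnaround − burst = 24 − 8 = 16

16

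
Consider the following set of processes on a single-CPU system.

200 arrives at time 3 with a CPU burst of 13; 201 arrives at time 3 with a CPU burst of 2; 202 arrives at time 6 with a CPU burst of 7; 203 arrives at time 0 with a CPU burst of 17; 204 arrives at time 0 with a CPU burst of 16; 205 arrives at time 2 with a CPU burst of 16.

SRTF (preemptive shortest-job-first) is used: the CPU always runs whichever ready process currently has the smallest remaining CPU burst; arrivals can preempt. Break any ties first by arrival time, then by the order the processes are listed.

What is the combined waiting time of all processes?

121

Timeline: | 204 0-3 | 201 3-5 | 204 5-6 | 202 6-13 | 204 13-25 | 200 25-38 | 205 38-54 | 203 54-71 |
Completion: 200=38  201=5  202=13  203=71  204=25  205=54
Turnaround (C−A): 200=35  201=2  202=7  203=71  204=25  205=52
Waiting = turnaround − burst: 200=22, 201=0, 202=0, 203=54, 204=9, 205=36
Total waiting = 22 + 0 + 0 + 54 + 9 + 36 = 121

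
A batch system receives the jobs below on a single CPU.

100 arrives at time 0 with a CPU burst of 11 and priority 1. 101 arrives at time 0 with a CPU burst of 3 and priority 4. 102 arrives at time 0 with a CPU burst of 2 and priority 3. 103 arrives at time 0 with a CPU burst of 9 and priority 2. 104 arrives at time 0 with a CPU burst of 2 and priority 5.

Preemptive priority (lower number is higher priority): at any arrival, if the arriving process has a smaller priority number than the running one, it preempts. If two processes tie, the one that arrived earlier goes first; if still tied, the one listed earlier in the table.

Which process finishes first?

Timeline: | 100 0-11 | 103 11-20 | 102 20-22 | 101 22-25 | 104 25-27 |
Completion: 100=11  101=25  102=22  103=20  104=27
Finish order: 100 → 103 → 102 → 101 → 104

100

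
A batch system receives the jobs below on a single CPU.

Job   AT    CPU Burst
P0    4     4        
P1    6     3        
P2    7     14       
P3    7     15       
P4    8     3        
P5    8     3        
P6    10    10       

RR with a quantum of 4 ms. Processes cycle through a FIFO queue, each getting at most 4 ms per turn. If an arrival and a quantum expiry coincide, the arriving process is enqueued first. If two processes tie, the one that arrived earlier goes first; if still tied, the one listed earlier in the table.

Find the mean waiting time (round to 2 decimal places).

17.71

Timeline: | idle 0-4 | P0 4-8 | P1 8-11 | P2 11-15 | P3 15-19 | P4 19-22 | P5 22-25 | P6 25-29 | P2 29-33 | P3 33-37 | P6 37-41 | P2 41-45 | P3 45-49 | P6 49-51 | P2 51-53 | P3 53-56 |
Completion: P0=8  P1=11  P2=53  P3=56  P4=22  P5=25  P6=51
Turnaround (C−A): P0=4  P1=5  P2=46  P3=49  P4=14  P5=17  P6=41
Waiting times: P0=0, P1=2, P2=32, P3=34, P4=11, P5=14, P6=31
Average waiting = (0+2+32+34+11+14+31) / 7 = 124/7 = 17.71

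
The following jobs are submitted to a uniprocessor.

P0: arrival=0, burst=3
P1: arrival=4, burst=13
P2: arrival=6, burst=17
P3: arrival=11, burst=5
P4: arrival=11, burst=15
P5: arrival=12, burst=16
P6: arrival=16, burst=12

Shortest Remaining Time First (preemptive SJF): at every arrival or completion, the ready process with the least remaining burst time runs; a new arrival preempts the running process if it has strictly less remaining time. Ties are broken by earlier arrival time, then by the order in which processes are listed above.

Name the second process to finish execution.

P3

Gantt: | P0 0-3 | idle 3-4 | P1 4-11 | P3 11-16 | P1 16-22 | P6 22-34 | P4 34-49 | P5 49-65 | P2 65-82 |
Completion: P0=3  P1=22  P2=82  P3=16  P4=49  P5=65  P6=34
Turnaround (C−A): P0=3  P1=18  P2=76  P3=5  P4=38  P5=53  P6=18
Finish order: P0 → P3 → P1 → P6 → P4 → P5 → P2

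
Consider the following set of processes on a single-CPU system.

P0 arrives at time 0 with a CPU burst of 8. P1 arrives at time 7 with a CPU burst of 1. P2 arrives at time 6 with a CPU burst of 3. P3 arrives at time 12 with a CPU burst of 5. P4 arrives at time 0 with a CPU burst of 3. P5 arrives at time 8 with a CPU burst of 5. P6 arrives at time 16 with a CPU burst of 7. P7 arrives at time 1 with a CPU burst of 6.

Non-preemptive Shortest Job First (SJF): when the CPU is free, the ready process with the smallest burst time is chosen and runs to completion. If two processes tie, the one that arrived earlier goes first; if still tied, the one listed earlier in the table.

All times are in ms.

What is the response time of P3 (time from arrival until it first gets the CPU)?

6

Schedule: | P4 0-3 | P7 3-9 | P1 9-10 | P2 10-13 | P5 13-18 | P3 18-23 | P6 23-30 | P0 30-38 |
Completion: P0=38  P1=10  P2=13  P3=23  P4=3  P5=18  P6=30  P7=9
Turnaround (C−A): P0=38  P1=3  P2=7  P3=11  P4=3  P5=10  P6=14  P7=8
Response(P3) = first start − arrival = 18 − 12 = 6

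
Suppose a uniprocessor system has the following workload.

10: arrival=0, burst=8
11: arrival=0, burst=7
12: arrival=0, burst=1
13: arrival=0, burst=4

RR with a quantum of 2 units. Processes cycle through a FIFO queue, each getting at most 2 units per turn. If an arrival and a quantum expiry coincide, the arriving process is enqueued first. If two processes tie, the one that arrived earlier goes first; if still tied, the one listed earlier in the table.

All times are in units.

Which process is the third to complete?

10

Timeline: | 10 0-2 | 11 2-4 | 12 4-5 | 13 5-7 | 10 7-9 | 11 9-11 | 13 11-13 | 10 13-15 | 11 15-17 | 10 17-19 | 11 19-20 |
Completion: 10=19  11=20  12=5  13=13
Turnaround (C−A): 10=19  11=20  12=5  13=13
Finish order: 12 → 13 → 10 → 11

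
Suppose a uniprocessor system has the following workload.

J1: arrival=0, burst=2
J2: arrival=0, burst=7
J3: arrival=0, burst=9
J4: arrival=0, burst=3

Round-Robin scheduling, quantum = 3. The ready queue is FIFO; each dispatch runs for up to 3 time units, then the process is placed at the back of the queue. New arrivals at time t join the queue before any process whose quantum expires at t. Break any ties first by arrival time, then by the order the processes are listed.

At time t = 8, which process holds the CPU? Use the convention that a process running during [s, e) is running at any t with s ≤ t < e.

J4

Timeline: | J1 0-2 | J2 2-5 | J3 5-8 | J4 8-11 | J2 11-14 | J3 14-17 | J2 17-18 | J3 18-21 |
Completion: J1=2  J2=18  J3=21  J4=11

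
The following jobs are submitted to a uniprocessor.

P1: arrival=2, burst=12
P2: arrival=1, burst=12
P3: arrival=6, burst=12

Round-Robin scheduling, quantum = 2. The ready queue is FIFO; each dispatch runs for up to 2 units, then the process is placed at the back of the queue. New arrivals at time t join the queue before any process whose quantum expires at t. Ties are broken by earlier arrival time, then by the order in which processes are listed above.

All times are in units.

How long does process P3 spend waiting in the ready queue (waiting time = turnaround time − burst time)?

Timeline: | idle 0-1 | P2 1-3 | P1 3-5 | P2 5-7 | P1 7-9 | P3 9-11 | P2 11-13 | P1 13-15 | P3 15-17 | P2 17-19 | P1 19-21 | P3 21-23 | P2 23-25 | P1 25-27 | P3 27-29 | P2 29-31 | P1 31-33 | P3 33-37 |
Completion: P1=33  P2=31  P3=37
Turnaround (C−A): P1=31  P2=30  P3=31
Waiting(P3) = turnaround − burst = 31 − 12 = 19

19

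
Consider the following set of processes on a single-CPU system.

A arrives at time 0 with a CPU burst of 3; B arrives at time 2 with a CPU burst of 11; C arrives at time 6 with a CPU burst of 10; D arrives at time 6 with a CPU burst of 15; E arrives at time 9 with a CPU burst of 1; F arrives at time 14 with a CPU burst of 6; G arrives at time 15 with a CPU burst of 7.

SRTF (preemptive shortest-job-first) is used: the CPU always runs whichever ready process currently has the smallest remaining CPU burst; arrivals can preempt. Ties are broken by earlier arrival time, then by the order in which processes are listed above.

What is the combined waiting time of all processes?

Schedule: | A 0-3 | B 3-9 | E 9-10 | B 10-15 | F 15-21 | G 21-28 | C 28-38 | D 38-53 |
Completion: A=3  B=15  C=38  D=53  E=10  F=21  G=28
Waiting = turnaround − burst: A=0, B=2, C=22, D=32, E=0, F=1, G=6
Total waiting = 0 + 2 + 22 + 32 + 0 + 1 + 6 = 63

63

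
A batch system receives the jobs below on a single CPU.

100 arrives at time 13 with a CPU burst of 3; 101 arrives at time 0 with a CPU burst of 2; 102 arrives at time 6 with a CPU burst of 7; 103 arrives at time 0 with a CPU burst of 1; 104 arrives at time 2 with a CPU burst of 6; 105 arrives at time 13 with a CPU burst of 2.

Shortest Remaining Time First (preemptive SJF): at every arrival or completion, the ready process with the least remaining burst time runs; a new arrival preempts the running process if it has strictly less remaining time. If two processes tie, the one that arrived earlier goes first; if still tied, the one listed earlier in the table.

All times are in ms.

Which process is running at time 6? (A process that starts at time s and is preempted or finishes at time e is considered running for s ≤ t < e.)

104

Timeline: | 103 0-1 | 101 1-3 | 104 3-9 | 102 9-13 | 105 13-15 | 102 15-18 | 100 18-21 |
Completion: 100=21  101=3  102=18  103=1  104=9  105=15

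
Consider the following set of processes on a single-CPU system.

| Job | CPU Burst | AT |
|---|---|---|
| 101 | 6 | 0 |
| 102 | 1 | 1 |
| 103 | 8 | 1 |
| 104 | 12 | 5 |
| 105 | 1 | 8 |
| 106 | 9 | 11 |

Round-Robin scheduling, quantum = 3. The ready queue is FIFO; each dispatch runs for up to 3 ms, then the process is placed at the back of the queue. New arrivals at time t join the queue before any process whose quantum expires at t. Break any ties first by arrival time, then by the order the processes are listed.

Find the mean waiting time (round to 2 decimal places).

Schedule: | 101 0-3 | 102 3-4 | 103 4-7 | 101 7-10 | 104 10-13 | 103 13-16 | 105 16-17 | 106 17-20 | 104 20-23 | 103 23-25 | 106 25-28 | 104 28-31 | 106 31-34 | 104 34-37 |
Completion: 101=10  102=4  103=25  104=37  105=17  106=34
Turnaround (C−A): 101=10  102=3  103=24  104=32  105=9  106=23
Waiting times: 101=4, 102=2, 103=16, 104=20, 105=8, 106=14
Average waiting = (4+2+16+20+8+14) / 6 = 64/6 = 10.67

10.67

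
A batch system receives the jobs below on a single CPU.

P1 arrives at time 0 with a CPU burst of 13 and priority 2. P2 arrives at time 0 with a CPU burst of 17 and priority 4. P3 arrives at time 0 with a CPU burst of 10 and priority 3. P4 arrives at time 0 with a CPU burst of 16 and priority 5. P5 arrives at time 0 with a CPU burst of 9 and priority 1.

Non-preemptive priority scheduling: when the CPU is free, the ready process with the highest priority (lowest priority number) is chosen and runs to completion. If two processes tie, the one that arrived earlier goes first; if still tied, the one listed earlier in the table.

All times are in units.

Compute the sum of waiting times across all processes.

Timeline: | P5 0-9 | P1 9-22 | P3 22-32 | P2 32-49 | P4 49-65 |
Completion: P1=22  P2=49  P3=32  P4=65  P5=9
Turnaround (C−A): P1=22  P2=49  P3=32  P4=65  P5=9
Waiting = turnaround − burst: P1=9, P2=32, P3=22, P4=49, P5=0
Total waiting = 9 + 32 + 22 + 49 + 0 = 112

112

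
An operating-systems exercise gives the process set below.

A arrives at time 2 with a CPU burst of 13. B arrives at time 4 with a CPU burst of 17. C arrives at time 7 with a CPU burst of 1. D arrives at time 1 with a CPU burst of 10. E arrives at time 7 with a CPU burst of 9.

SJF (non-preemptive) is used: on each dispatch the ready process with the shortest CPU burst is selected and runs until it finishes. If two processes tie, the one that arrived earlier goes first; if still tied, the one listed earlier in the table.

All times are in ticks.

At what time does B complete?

51

Schedule: | idle 0-1 | D 1-11 | C 11-12 | E 12-21 | A 21-34 | B 34-51 |
Completion: A=34  B=51  C=12  D=11  E=21
Turnaround (C−A): A=32  B=47  C=5  D=10  E=14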